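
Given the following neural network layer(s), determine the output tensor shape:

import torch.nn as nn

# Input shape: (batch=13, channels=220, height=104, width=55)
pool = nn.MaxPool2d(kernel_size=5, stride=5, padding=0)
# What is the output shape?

Input shape: (13, 220, 104, 55)
Output shape: (13, 220, 20, 11)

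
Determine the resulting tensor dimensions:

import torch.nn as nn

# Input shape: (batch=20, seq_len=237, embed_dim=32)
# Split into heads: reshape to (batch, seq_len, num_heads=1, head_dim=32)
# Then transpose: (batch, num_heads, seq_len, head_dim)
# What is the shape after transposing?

Input shape: (20, 237, 32)
  -> after reshape: (20, 237, 1, 32)
Output shape: (20, 1, 237, 32)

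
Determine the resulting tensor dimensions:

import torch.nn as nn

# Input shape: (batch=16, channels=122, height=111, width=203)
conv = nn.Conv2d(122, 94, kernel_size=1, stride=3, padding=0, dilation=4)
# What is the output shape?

Input shape: (16, 122, 111, 203)
Output shape: (16, 94, 37, 68)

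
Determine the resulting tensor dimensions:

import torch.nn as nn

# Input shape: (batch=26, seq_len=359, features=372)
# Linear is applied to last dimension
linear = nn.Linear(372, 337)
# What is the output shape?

Input shape: (26, 359, 372)
Output shape: (26, 359, 337)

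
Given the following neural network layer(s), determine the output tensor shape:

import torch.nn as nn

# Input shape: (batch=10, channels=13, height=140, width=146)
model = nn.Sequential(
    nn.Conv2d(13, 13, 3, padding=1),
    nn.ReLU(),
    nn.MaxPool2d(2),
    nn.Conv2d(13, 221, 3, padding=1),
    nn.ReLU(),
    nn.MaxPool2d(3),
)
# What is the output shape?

Input shape: (10, 13, 140, 146)
  -> after first Conv2d: (10, 13, 140, 146)
  -> after first MaxPool2d: (10, 13, 70, 73)
  -> after second Conv2d: (10, 221, 70, 73)
Output shape: (10, 221, 23, 24)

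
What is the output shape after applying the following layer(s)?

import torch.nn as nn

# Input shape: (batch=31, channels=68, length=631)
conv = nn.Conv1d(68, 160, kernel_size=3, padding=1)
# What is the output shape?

Input shape: (31, 68, 631)
Output shape: (31, 160, 631)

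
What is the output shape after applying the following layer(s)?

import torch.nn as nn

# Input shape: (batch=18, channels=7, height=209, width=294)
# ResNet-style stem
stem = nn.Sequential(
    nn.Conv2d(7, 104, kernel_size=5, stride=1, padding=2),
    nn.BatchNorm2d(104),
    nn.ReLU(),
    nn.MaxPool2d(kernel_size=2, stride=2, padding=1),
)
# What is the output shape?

Input shape: (18, 7, 209, 294)
  -> after Conv2d 5x5 stride=1: (18, 104, 209, 294)
Output shape: (18, 104, 105, 148)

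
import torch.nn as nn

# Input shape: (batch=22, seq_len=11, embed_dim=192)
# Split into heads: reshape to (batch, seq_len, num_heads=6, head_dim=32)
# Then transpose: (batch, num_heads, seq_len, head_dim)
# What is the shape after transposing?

Input shape: (22, 11, 192)
  -> after reshape: (22, 11, 6, 32)
Output shape: (22, 6, 11, 32)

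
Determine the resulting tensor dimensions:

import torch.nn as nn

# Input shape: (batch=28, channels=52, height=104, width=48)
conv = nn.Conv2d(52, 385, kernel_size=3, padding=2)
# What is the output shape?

Input shape: (28, 52, 104, 48)
Output shape: (28, 385, 106, 50)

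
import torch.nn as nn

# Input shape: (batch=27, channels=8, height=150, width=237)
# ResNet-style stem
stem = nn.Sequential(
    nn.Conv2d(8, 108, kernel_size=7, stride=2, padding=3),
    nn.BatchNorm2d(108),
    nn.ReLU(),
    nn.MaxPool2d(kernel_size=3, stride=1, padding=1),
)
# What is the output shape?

Input shape: (27, 8, 150, 237)
  -> after Conv2d 7x7 stride=2: (27, 108, 75, 119)
Output shape: (27, 108, 75, 119)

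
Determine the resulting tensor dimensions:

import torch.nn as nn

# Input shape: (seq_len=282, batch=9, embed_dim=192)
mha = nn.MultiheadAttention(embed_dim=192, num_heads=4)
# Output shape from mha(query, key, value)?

Input shape: (282, 9, 192)
Output shape: (282, 9, 192)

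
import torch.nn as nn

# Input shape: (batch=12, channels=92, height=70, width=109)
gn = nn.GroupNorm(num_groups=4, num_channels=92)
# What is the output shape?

Input shape: (12, 92, 70, 109)
Output shape: (12, 92, 70, 109)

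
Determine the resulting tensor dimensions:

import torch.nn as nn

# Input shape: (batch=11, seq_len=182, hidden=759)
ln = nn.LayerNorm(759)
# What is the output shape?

Input shape: (11, 182, 759)
Output shape: (11, 182, 759)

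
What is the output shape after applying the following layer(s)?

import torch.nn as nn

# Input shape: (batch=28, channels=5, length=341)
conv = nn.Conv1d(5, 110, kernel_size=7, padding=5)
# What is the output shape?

Input shape: (28, 5, 341)
Output shape: (28, 110, 345)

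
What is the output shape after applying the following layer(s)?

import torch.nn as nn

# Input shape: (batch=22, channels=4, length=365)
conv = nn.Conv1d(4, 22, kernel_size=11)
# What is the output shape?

Input shape: (22, 4, 365)
Output shape: (22, 22, 355)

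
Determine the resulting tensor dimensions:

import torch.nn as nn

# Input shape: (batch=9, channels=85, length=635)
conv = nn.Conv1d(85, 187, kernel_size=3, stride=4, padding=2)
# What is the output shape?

Input shape: (9, 85, 635)
Output shape: (9, 187, 160)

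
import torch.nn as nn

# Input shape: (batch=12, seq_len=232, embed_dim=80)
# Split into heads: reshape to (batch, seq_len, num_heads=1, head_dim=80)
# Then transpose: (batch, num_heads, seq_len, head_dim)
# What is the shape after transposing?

Input shape: (12, 232, 80)
  -> after reshape: (12, 232, 1, 80)
Output shape: (12, 1, 232, 80)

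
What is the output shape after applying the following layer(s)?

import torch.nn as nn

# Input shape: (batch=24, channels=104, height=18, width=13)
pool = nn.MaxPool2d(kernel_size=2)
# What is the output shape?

Input shape: (24, 104, 18, 13)
Output shape: (24, 104, 9, 6)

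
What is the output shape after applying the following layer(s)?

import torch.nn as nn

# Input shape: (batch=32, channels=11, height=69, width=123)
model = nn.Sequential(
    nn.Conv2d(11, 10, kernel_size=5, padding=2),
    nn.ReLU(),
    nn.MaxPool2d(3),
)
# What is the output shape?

Input shape: (32, 11, 69, 123)
  -> after Conv2d: (32, 10, 69, 123)
  -> after ReLU: (32, 10, 69, 123)
Output shape: (32, 10, 23, 41)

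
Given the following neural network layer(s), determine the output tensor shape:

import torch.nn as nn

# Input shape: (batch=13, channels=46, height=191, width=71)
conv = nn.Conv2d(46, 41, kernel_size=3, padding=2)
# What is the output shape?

Input shape: (13, 46, 191, 71)
Output shape: (13, 41, 193, 73)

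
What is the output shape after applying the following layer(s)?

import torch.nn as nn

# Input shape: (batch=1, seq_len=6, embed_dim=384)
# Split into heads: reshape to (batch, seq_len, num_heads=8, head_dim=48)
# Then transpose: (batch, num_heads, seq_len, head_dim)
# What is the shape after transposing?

Input shape: (1, 6, 384)
  -> after reshape: (1, 6, 8, 48)
Output shape: (1, 8, 6, 48)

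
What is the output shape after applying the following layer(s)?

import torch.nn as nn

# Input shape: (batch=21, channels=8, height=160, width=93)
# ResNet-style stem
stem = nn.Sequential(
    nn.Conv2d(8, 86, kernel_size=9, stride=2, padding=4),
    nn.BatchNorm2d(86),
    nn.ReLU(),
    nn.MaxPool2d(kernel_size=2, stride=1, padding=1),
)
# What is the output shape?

Input shape: (21, 8, 160, 93)
  -> after Conv2d 9x9 stride=2: (21, 86, 80, 47)
Output shape: (21, 86, 81, 48)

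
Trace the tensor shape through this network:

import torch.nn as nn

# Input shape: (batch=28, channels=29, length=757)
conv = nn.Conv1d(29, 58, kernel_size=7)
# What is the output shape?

Input shape: (28, 29, 757)
Output shape: (28, 58, 751)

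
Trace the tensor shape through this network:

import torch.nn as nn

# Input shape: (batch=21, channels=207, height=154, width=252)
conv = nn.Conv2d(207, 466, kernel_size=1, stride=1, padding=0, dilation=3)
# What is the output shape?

Input shape: (21, 207, 154, 252)
Output shape: (21, 466, 154, 252)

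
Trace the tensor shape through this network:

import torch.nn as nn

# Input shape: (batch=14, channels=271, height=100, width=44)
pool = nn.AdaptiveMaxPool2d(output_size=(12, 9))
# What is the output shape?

Input shape: (14, 271, 100, 44)
Output shape: (14, 271, 12, 9)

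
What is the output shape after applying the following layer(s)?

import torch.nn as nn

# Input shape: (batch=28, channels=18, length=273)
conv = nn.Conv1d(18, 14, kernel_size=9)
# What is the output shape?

Input shape: (28, 18, 273)
Output shape: (28, 14, 265)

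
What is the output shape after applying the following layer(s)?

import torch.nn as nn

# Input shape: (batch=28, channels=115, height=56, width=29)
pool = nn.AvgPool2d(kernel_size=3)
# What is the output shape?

Input shape: (28, 115, 56, 29)
Output shape: (28, 115, 18, 9)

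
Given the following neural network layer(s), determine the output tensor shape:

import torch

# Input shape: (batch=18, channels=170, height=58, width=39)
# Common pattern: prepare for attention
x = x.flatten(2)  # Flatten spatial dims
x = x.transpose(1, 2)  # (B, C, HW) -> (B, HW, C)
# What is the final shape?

Input shape: (18, 170, 58, 39)
  -> after flatten(2): (18, 170, 2262)
Output shape: (18, 2262, 170)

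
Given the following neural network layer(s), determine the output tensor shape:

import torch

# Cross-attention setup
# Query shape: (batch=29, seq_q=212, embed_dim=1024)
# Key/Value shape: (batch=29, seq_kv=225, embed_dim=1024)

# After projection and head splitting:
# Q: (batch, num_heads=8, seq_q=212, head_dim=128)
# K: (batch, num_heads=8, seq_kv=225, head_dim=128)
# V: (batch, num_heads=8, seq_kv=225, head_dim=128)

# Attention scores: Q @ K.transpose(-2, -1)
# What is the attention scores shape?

Input shape: (29, 212, 1024)
Output shape: (29, 8, 212, 225)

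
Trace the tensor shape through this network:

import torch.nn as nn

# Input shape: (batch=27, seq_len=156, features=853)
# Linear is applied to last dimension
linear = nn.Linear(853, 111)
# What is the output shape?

Input shape: (27, 156, 853)
Output shape: (27, 156, 111)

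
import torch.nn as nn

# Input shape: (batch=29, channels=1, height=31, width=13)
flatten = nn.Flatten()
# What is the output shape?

Input shape: (29, 1, 31, 13)
Output shape: (29, 403)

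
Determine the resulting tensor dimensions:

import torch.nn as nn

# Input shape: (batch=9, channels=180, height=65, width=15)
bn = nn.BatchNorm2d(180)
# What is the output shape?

Input shape: (9, 180, 65, 15)
Output shape: (9, 180, 65, 15)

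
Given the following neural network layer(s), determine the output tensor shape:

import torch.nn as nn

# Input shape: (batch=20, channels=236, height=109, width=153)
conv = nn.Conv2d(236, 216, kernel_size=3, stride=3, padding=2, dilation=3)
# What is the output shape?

Input shape: (20, 236, 109, 153)
Output shape: (20, 216, 36, 51)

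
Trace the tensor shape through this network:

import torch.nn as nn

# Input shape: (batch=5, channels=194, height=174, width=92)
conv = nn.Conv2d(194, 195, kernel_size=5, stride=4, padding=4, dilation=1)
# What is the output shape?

Input shape: (5, 194, 174, 92)
Output shape: (5, 195, 45, 24)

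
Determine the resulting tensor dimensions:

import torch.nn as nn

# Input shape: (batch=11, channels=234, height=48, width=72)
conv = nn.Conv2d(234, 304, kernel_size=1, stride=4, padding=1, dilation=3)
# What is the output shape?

Input shape: (11, 234, 48, 72)
Output shape: (11, 304, 13, 19)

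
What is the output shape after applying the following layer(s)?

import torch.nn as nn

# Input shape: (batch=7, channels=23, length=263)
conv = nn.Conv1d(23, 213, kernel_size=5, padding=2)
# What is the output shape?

Input shape: (7, 23, 263)
Output shape: (7, 213, 263)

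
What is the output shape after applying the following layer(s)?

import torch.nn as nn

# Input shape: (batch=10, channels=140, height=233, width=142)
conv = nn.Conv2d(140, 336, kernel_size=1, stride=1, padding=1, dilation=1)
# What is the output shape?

Input shape: (10, 140, 233, 142)
Output shape: (10, 336, 235, 144)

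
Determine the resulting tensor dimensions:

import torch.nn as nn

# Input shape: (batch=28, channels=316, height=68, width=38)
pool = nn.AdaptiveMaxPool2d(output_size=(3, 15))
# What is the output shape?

Input shape: (28, 316, 68, 38)
Output shape: (28, 316, 3, 15)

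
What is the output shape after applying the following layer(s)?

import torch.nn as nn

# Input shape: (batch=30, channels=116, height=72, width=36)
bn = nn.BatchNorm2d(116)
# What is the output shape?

Input shape: (30, 116, 72, 36)
Output shape: (30, 116, 72, 36)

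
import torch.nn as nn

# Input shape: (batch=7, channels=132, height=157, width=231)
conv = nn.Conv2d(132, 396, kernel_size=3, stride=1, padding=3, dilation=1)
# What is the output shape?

Input shape: (7, 132, 157, 231)
Output shape: (7, 396, 161, 235)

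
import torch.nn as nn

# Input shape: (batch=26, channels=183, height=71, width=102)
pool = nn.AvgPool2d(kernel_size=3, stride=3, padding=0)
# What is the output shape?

Input shape: (26, 183, 71, 102)
Output shape: (26, 183, 23, 34)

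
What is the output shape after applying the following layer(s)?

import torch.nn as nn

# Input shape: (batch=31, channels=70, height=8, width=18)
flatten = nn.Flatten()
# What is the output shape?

Input shape: (31, 70, 8, 18)
Output shape: (31, 10080)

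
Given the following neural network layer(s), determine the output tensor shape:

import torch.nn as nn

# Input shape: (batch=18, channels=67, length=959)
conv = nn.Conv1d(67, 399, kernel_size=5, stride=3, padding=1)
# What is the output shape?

Input shape: (18, 67, 959)
Output shape: (18, 399, 319)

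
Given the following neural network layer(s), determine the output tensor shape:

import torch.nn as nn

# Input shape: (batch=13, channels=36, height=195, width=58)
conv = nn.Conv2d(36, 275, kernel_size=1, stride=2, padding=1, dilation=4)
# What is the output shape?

Input shape: (13, 36, 195, 58)
Output shape: (13, 275, 99, 30)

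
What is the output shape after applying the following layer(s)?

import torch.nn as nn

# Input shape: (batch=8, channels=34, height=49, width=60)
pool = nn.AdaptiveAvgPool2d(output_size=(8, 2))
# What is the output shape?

Input shape: (8, 34, 49, 60)
Output shape: (8, 34, 8, 2)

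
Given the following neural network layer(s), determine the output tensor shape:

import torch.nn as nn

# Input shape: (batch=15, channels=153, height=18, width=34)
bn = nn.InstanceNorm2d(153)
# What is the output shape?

Input shape: (15, 153, 18, 34)
Output shape: (15, 153, 18, 34)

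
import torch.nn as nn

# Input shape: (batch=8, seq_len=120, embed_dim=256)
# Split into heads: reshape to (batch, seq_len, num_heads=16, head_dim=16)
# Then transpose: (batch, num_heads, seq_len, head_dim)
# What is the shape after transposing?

Input shape: (8, 120, 256)
  -> after reshape: (8, 120, 16, 16)
Output shape: (8, 16, 120, 16)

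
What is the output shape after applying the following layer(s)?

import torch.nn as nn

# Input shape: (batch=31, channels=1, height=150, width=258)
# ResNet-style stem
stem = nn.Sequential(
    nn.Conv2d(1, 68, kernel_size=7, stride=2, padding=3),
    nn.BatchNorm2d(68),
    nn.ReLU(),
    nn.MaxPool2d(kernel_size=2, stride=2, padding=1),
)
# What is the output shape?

Input shape: (31, 1, 150, 258)
  -> after Conv2d 7x7 stride=2: (31, 68, 75, 129)
Output shape: (31, 68, 38, 65)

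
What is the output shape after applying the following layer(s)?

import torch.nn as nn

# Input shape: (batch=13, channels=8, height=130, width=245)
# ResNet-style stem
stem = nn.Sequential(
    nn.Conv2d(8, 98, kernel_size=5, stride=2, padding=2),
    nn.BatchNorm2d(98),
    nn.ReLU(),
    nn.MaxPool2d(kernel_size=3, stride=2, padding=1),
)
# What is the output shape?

Input shape: (13, 8, 130, 245)
  -> after Conv2d 5x5 stride=2: (13, 98, 65, 123)
Output shape: (13, 98, 33, 62)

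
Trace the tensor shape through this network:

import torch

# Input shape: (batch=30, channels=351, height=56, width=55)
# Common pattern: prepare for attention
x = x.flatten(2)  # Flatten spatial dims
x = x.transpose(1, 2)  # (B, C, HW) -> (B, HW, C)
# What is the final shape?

Input shape: (30, 351, 56, 55)
  -> after flatten(2): (30, 351, 3080)
Output shape: (30, 3080, 351)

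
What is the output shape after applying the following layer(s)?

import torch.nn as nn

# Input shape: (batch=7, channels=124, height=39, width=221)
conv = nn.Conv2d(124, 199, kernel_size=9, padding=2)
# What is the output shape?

Input shape: (7, 124, 39, 221)
Output shape: (7, 199, 35, 217)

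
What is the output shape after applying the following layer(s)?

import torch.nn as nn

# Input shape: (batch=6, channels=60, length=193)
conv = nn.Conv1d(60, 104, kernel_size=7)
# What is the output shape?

Input shape: (6, 60, 193)
Output shape: (6, 104, 187)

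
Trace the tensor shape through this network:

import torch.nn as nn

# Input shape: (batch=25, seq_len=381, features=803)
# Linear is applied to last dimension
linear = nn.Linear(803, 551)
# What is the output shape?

Input shape: (25, 381, 803)
Output shape: (25, 381, 551)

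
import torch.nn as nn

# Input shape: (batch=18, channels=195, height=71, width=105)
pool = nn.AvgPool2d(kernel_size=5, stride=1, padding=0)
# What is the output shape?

Input shape: (18, 195, 71, 105)
Output shape: (18, 195, 67, 101)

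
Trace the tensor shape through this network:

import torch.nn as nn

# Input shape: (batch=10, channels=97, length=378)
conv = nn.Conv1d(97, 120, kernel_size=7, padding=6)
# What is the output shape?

Input shape: (10, 97, 378)
Output shape: (10, 120, 384)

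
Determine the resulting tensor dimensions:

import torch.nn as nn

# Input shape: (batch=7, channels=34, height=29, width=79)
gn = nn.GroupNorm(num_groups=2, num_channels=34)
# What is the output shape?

Input shape: (7, 34, 29, 79)
Output shape: (7, 34, 29, 79)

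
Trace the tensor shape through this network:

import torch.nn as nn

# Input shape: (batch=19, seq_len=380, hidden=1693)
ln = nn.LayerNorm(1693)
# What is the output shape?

Input shape: (19, 380, 1693)
Output shape: (19, 380, 1693)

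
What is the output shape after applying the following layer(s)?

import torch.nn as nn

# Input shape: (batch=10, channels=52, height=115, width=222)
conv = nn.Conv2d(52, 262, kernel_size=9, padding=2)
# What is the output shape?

Input shape: (10, 52, 115, 222)
Output shape: (10, 262, 111, 218)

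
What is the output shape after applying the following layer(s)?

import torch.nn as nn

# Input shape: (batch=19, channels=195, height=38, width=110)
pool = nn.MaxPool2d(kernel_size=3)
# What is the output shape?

Input shape: (19, 195, 38, 110)
Output shape: (19, 195, 12, 36)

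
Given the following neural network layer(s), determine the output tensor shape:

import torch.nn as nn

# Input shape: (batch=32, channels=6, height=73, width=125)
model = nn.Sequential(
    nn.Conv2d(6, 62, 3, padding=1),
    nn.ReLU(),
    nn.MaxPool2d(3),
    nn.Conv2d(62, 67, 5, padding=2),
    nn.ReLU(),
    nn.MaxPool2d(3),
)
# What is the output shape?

Input shape: (32, 6, 73, 125)
  -> after first Conv2d: (32, 62, 73, 125)
  -> after first MaxPool2d: (32, 62, 24, 41)
  -> after second Conv2d: (32, 67, 24, 41)
Output shape: (32, 67, 8, 13)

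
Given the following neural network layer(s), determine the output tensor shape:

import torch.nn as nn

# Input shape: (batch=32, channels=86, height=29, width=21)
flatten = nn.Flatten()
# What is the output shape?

Input shape: (32, 86, 29, 21)
Output shape: (32, 52374)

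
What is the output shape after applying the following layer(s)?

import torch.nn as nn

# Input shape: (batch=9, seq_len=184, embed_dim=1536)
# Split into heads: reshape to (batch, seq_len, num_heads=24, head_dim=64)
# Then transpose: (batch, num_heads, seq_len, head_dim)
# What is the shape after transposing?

Input shape: (9, 184, 1536)
  -> after reshape: (9, 184, 24, 64)
Output shape: (9, 24, 184, 64)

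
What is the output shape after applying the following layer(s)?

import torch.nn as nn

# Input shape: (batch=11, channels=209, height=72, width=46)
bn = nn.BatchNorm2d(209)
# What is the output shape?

Input shape: (11, 209, 72, 46)
Output shape: (11, 209, 72, 46)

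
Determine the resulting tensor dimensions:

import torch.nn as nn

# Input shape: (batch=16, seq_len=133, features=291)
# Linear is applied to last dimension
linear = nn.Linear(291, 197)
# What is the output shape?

Input shape: (16, 133, 291)
Output shape: (16, 133, 197)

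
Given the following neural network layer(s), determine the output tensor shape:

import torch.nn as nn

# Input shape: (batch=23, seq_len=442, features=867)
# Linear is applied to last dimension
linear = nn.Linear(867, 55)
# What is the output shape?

Input shape: (23, 442, 867)
Output shape: (23, 442, 55)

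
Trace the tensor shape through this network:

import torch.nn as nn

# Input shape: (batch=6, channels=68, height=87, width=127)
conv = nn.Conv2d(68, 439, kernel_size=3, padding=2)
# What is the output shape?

Input shape: (6, 68, 87, 127)
Output shape: (6, 439, 89, 129)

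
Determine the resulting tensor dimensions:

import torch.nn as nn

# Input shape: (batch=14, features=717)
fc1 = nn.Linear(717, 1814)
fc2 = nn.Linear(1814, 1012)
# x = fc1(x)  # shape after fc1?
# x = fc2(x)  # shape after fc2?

Input shape: (14, 717)
  -> after fc1: (14, 1814)
Output shape: (14, 1012)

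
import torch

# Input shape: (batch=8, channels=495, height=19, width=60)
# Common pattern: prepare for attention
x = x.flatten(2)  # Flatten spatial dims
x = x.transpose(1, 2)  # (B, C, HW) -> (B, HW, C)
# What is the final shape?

Input shape: (8, 495, 19, 60)
  -> after flatten(2): (8, 495, 1140)
Output shape: (8, 1140, 495)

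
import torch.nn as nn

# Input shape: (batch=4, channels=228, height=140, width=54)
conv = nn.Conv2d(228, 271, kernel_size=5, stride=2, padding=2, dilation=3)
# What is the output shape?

Input shape: (4, 228, 140, 54)
Output shape: (4, 271, 66, 23)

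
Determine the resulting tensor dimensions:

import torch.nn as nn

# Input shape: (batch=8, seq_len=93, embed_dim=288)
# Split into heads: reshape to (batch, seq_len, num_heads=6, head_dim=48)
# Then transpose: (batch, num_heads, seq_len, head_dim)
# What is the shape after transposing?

Input shape: (8, 93, 288)
  -> after reshape: (8, 93, 6, 48)
Output shape: (8, 6, 93, 48)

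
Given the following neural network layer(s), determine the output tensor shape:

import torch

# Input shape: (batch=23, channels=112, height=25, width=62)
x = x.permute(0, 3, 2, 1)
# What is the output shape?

Input shape: (23, 112, 25, 62)
Output shape: (23, 62, 25, 112)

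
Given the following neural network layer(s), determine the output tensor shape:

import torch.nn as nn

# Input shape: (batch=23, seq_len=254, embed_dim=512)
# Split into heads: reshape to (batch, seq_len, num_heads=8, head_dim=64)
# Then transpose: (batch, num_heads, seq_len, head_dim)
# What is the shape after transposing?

Input shape: (23, 254, 512)
  -> after reshape: (23, 254, 8, 64)
Output shape: (23, 8, 254, 64)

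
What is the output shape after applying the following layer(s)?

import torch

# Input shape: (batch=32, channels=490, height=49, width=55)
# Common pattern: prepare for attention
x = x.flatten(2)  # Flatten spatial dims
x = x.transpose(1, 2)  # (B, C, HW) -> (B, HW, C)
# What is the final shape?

Input shape: (32, 490, 49, 55)
  -> after flatten(2): (32, 490, 2695)
Output shape: (32, 2695, 490)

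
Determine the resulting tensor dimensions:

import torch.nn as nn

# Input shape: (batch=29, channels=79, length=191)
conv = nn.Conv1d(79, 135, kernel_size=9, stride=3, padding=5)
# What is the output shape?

Input shape: (29, 79, 191)
Output shape: (29, 135, 65)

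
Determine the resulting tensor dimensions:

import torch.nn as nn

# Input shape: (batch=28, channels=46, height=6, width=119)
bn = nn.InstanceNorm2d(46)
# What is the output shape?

Input shape: (28, 46, 6, 119)
Output shape: (28, 46, 6, 119)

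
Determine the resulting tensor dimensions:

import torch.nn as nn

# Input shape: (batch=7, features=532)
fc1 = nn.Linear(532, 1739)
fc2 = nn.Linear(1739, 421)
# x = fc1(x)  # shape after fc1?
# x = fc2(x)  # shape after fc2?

Input shape: (7, 532)
  -> after fc1: (7, 1739)
Output shape: (7, 421)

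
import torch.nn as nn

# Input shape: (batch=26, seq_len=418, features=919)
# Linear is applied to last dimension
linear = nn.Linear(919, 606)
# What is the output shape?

Input shape: (26, 418, 919)
Output shape: (26, 418, 606)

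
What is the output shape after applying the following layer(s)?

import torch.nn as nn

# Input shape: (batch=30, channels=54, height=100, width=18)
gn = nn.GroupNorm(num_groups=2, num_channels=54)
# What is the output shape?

Input shape: (30, 54, 100, 18)
Output shape: (30, 54, 100, 18)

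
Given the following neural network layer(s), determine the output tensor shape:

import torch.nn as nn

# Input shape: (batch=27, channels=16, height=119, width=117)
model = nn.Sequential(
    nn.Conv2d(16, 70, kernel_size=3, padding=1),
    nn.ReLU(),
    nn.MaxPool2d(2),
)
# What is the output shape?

Input shape: (27, 16, 119, 117)
  -> after Conv2d: (27, 70, 119, 117)
  -> after ReLU: (27, 70, 119, 117)
Output shape: (27, 70, 59, 58)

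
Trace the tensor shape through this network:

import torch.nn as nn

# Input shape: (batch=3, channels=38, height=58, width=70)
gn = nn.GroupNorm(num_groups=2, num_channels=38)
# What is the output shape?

Input shape: (3, 38, 58, 70)
Output shape: (3, 38, 58, 70)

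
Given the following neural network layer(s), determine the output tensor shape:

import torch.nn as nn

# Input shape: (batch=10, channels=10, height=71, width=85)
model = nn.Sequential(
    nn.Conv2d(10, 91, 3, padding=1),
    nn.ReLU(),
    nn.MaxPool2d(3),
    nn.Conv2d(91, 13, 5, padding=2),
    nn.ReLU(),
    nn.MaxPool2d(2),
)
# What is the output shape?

Input shape: (10, 10, 71, 85)
  -> after first Conv2d: (10, 91, 71, 85)
  -> after first MaxPool2d: (10, 91, 23, 28)
  -> after second Conv2d: (10, 13, 23, 28)
Output shape: (10, 13, 11, 14)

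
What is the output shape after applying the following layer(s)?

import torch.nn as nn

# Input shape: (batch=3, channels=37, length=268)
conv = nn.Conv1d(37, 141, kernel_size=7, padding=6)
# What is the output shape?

Input shape: (3, 37, 268)
Output shape: (3, 141, 274)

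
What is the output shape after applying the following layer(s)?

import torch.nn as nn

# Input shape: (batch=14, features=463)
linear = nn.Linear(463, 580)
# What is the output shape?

Input shape: (14, 463)
Output shape: (14, 580)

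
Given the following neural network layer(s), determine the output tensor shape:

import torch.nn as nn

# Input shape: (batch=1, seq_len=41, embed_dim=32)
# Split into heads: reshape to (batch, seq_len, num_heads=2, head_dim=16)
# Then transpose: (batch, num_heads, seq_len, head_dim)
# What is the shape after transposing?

Input shape: (1, 41, 32)
  -> after reshape: (1, 41, 2, 16)
Output shape: (1, 2, 41, 16)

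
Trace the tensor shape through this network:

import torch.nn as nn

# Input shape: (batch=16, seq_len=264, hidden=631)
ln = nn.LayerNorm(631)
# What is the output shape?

Input shape: (16, 264, 631)
Output shape: (16, 264, 631)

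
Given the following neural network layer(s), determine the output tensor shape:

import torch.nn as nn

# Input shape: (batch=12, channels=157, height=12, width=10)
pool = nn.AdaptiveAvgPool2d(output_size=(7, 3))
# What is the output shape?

Input shape: (12, 157, 12, 10)
Output shape: (12, 157, 7, 3)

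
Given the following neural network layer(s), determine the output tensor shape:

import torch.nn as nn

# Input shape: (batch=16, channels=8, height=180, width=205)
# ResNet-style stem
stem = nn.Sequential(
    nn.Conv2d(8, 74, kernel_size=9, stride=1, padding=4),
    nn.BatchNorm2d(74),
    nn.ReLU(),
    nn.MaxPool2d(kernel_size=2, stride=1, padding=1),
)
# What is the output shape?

Input shape: (16, 8, 180, 205)
  -> after Conv2d 9x9 stride=1: (16, 74, 180, 205)
Output shape: (16, 74, 181, 206)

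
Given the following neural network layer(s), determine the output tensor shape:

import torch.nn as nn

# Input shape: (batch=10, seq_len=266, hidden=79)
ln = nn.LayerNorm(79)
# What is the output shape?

Input shape: (10, 266, 79)
Output shape: (10, 266, 79)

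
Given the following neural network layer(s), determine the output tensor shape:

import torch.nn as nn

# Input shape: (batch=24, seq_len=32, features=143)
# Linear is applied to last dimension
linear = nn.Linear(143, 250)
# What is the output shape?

Input shape: (24, 32, 143)
Output shape: (24, 32, 250)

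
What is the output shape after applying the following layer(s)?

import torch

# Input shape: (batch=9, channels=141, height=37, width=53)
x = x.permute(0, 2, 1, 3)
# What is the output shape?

Input shape: (9, 141, 37, 53)
Output shape: (9, 37, 141, 53)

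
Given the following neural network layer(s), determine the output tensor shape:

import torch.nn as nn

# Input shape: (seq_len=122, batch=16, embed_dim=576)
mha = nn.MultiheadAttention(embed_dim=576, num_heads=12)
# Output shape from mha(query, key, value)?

Input shape: (122, 16, 576)
Output shape: (122, 16, 576)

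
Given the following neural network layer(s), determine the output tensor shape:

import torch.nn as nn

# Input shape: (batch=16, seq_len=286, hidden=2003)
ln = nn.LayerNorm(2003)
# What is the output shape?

Input shape: (16, 286, 2003)
Output shape: (16, 286, 2003)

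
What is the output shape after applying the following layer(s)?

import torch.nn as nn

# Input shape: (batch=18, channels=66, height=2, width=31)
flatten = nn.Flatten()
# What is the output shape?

Input shape: (18, 66, 2, 31)
Output shape: (18, 4092)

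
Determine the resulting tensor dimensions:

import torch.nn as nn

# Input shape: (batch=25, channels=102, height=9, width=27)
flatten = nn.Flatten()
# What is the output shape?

Input shape: (25, 102, 9, 27)
Output shape: (25, 24786)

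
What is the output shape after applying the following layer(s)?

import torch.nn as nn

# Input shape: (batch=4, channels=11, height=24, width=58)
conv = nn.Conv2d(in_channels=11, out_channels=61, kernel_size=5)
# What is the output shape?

Input shape: (4, 11, 24, 58)
Output shape: (4, 61, 20, 54)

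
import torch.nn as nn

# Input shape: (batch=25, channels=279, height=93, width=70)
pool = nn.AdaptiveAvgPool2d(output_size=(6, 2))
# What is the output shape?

Input shape: (25, 279, 93, 70)
Output shape: (25, 279, 6, 2)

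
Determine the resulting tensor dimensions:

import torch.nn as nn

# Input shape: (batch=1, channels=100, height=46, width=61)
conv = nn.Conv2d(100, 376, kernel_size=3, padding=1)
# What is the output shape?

Input shape: (1, 100, 46, 61)
Output shape: (1, 376, 46, 61)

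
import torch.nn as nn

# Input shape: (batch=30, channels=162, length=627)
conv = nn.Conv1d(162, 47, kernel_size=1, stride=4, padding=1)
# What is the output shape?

Input shape: (30, 162, 627)
Output shape: (30, 47, 158)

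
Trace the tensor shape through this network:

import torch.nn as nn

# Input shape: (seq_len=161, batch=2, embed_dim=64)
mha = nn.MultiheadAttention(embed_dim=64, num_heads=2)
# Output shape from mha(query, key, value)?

Input shape: (161, 2, 64)
Output shape: (161, 2, 64)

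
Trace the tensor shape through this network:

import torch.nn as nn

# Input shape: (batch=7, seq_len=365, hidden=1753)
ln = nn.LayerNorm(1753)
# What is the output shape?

Input shape: (7, 365, 1753)
Output shape: (7, 365, 1753)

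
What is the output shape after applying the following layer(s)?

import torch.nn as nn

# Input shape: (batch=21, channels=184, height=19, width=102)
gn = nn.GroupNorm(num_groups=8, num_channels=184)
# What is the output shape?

Input shape: (21, 184, 19, 102)
Output shape: (21, 184, 19, 102)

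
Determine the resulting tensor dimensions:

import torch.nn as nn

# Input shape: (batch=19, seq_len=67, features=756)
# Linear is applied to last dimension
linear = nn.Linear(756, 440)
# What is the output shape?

Input shape: (19, 67, 756)
Output shape: (19, 67, 440)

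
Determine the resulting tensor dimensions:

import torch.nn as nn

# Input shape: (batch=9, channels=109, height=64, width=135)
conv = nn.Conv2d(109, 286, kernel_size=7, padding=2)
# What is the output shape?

Input shape: (9, 109, 64, 135)
Output shape: (9, 286, 62, 133)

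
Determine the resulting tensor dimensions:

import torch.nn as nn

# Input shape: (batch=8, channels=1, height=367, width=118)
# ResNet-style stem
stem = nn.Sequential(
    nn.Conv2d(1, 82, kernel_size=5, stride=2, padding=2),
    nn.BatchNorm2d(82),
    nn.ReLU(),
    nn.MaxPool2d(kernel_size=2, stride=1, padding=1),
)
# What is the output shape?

Input shape: (8, 1, 367, 118)
  -> after Conv2d 5x5 stride=2: (8, 82, 184, 59)
Output shape: (8, 82, 185, 60)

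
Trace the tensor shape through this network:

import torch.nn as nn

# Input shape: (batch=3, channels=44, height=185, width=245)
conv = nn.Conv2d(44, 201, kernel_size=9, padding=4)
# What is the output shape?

Input shape: (3, 44, 185, 245)
Output shape: (3, 201, 185, 245)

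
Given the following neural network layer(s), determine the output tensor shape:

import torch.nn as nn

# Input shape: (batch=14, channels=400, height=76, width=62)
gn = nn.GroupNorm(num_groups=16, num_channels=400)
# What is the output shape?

Input shape: (14, 400, 76, 62)
Output shape: (14, 400, 76, 62)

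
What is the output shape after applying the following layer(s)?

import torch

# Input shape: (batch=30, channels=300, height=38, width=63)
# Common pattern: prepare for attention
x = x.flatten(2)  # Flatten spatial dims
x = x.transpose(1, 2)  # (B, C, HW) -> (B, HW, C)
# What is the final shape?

Input shape: (30, 300, 38, 63)
  -> after flatten(2): (30, 300, 2394)
Output shape: (30, 2394, 300)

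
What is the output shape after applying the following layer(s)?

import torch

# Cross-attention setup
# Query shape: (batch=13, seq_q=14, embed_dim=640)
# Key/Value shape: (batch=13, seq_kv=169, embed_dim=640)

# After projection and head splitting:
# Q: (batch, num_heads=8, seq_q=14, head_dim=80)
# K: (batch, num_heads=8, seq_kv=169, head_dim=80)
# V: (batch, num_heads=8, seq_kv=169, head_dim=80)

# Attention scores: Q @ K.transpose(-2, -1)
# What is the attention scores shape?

Input shape: (13, 14, 640)
Output shape: (13, 8, 14, 169)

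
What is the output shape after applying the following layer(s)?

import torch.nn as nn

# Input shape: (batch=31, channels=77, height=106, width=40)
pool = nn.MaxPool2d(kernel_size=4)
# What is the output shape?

Input shape: (31, 77, 106, 40)
Output shape: (31, 77, 26, 10)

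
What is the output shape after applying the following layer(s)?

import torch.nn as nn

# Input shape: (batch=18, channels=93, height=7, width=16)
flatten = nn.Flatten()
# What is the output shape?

Input shape: (18, 93, 7, 16)
Output shape: (18, 10416)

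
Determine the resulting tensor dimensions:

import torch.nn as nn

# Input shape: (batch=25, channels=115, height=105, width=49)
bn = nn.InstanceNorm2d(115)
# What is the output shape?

Input shape: (25, 115, 105, 49)
Output shape: (25, 115, 105, 49)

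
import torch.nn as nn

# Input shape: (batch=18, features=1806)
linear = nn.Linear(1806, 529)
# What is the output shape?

Input shape: (18, 1806)
Output shape: (18, 529)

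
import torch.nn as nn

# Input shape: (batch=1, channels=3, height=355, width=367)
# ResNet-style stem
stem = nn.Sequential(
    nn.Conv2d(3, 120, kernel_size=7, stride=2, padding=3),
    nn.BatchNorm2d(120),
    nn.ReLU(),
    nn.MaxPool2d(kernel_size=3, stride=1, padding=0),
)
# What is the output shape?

Input shape: (1, 3, 355, 367)
  -> after Conv2d 7x7 stride=2: (1, 120, 178, 184)
Output shape: (1, 120, 176, 182)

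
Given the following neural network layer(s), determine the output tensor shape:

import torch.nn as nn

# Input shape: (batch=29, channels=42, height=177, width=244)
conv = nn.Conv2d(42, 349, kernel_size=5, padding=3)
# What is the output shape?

Input shape: (29, 42, 177, 244)
Output shape: (29, 349, 179, 246)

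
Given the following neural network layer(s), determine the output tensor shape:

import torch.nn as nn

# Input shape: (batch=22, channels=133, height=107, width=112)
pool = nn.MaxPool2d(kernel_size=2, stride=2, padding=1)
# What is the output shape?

Input shape: (22, 133, 107, 112)
Output shape: (22, 133, 54, 57)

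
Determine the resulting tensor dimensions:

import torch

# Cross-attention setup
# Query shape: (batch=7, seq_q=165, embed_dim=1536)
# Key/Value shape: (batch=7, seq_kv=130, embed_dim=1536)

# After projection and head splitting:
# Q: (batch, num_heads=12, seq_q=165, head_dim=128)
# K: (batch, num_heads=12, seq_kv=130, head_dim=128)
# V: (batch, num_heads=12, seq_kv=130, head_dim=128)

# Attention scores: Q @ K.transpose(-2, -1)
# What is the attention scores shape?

Input shape: (7, 165, 1536)
Output shape: (7, 12, 165, 130)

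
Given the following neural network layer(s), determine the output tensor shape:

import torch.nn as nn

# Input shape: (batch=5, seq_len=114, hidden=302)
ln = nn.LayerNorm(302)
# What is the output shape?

Input shape: (5, 114, 302)
Output shape: (5, 114, 302)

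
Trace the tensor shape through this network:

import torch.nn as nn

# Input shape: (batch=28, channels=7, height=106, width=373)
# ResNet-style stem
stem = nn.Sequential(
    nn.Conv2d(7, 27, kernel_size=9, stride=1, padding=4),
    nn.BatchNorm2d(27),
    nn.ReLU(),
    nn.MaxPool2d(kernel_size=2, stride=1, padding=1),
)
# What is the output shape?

Input shape: (28, 7, 106, 373)
  -> after Conv2d 9x9 stride=1: (28, 27, 106, 373)
Output shape: (28, 27, 107, 374)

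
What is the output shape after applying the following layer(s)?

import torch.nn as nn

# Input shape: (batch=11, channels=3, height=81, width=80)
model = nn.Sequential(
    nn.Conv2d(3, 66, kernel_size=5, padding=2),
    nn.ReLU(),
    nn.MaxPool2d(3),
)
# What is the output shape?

Input shape: (11, 3, 81, 80)
  -> after Conv2d: (11, 66, 81, 80)
  -> after ReLU: (11, 66, 81, 80)
Output shape: (11, 66, 27, 26)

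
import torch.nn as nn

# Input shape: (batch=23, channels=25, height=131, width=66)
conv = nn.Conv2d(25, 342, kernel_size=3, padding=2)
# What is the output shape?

Input shape: (23, 25, 131, 66)
Output shape: (23, 342, 133, 68)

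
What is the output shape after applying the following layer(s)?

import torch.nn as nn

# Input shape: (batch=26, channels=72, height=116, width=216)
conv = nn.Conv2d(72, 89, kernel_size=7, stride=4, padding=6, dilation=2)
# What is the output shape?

Input shape: (26, 72, 116, 216)
Output shape: (26, 89, 29, 54)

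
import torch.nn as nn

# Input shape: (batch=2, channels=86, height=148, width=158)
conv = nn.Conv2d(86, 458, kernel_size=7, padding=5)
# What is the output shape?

Input shape: (2, 86, 148, 158)
Output shape: (2, 458, 152, 162)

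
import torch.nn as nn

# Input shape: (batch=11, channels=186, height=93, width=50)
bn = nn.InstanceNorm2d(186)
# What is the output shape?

Input shape: (11, 186, 93, 50)
Output shape: (11, 186, 93, 50)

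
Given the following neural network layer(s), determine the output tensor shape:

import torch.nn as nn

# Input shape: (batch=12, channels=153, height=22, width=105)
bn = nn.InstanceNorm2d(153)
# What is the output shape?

Input shape: (12, 153, 22, 105)
Output shape: (12, 153, 22, 105)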